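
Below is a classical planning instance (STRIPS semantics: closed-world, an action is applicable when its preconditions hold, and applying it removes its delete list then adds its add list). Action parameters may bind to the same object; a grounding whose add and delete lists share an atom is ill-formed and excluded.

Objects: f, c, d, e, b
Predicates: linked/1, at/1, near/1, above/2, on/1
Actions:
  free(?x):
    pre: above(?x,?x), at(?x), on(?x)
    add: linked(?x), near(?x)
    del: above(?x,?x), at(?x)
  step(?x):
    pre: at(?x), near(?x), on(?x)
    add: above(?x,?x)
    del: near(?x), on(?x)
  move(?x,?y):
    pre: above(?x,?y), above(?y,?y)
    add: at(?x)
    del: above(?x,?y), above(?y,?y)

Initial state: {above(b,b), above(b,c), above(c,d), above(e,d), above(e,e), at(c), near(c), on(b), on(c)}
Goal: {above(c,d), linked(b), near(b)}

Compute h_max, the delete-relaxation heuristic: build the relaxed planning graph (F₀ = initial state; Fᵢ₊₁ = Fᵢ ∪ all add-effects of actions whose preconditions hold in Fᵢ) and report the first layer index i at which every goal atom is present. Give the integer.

2

F0 = init (9 atoms)
F1 = F0 ∪ {above(c,c), at(b), at(e)}  (12 atoms)
F2 = F1 ∪ {linked(b), linked(c), near(b)}  (15 atoms)
goal ⊆ F2  ⇒  h_max = 2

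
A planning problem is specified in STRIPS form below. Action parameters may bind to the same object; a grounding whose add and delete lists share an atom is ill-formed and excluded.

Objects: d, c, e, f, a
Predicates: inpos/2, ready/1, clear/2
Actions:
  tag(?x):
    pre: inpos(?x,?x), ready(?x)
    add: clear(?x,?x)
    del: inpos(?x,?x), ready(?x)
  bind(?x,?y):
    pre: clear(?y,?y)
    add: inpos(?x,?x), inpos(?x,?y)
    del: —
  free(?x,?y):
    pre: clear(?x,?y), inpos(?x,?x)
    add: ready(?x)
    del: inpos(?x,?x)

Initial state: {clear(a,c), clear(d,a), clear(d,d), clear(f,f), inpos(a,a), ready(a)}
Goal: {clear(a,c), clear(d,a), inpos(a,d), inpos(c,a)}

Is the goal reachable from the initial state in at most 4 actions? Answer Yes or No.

Yes

1. tag(a)  →  {clear(a,a), clear(a,c), clear(d,a), clear(d,d), clear(f,f)}
2. bind(c,a)  →  {clear(a,a), clear(a,c), clear(d,a), clear(d,d), clear(f,f), inpos(c,a), inpos(c,c)}
3. bind(a,d)  →  {clear(a,a), clear(a,c), clear(d,a), clear(d,d), clear(f,f), inpos(a,a), inpos(a,d), inpos(c,a), inpos(c,c)}
optimal plan length = 3; 3 ≤ 4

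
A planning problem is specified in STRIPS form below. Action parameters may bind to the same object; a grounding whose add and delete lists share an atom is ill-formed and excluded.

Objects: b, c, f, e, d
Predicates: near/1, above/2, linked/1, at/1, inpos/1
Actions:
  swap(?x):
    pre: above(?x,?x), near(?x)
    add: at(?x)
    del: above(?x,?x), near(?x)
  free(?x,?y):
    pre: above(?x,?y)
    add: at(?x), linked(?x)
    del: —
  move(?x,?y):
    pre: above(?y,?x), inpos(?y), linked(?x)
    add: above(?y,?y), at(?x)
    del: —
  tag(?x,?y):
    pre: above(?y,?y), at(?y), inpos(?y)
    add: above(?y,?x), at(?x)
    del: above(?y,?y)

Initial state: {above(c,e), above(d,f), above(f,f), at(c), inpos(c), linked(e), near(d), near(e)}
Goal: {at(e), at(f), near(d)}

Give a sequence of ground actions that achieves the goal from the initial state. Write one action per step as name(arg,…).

free(f,f); move(e,c)

1. free(f,f)  →  {above(c,e), above(d,f), above(f,f), at(c), at(f), inpos(c), linked(e), linked(f), near(d), near(e)}
2. move(e,c)  →  {above(c,c), above(c,e), above(d,f), above(f,f), at(c), at(e), at(f), inpos(c), linked(e), linked(f), near(d), near(e)}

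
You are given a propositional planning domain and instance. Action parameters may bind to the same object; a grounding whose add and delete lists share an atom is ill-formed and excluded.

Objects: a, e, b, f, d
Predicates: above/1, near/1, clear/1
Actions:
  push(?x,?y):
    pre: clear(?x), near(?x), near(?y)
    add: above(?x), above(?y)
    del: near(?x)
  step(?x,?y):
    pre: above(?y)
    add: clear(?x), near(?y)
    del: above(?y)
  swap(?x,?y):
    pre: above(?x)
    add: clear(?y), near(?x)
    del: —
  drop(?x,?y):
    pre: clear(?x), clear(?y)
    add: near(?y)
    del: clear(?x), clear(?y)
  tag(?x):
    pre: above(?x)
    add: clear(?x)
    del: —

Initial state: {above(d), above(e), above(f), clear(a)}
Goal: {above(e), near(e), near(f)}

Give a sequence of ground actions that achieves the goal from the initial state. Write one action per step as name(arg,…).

1. step(a,f)  →  {above(d), above(e), clear(a), near(f)}
2. swap(e,a)  →  {above(d), above(e), clear(a), near(e), near(f)}

step(a,f); swap(e,a)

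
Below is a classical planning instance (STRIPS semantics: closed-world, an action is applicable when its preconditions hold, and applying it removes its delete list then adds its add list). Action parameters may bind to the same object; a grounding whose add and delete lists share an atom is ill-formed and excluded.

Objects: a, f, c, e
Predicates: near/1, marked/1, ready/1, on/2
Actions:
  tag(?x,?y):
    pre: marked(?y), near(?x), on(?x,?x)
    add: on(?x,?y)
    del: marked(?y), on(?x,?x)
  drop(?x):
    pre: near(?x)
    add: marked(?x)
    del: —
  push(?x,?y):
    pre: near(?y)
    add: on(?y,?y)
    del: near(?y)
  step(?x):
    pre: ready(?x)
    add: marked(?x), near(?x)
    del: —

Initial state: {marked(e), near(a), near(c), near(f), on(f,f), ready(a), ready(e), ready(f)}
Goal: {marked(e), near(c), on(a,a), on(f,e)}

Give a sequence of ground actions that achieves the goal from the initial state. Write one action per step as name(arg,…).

1. tag(f,e)  →  {near(a), near(c), near(f), on(f,e), ready(a), ready(e), ready(f)}
2. push(a,a)  →  {near(c), near(f), on(a,a), on(f,e), ready(a), ready(e), ready(f)}
3. step(e)  →  {marked(e), near(c), near(e), near(f), on(a,a), on(f,e), ready(a), ready(e), ready(f)}

tag(f,e); push(a,a); step(e)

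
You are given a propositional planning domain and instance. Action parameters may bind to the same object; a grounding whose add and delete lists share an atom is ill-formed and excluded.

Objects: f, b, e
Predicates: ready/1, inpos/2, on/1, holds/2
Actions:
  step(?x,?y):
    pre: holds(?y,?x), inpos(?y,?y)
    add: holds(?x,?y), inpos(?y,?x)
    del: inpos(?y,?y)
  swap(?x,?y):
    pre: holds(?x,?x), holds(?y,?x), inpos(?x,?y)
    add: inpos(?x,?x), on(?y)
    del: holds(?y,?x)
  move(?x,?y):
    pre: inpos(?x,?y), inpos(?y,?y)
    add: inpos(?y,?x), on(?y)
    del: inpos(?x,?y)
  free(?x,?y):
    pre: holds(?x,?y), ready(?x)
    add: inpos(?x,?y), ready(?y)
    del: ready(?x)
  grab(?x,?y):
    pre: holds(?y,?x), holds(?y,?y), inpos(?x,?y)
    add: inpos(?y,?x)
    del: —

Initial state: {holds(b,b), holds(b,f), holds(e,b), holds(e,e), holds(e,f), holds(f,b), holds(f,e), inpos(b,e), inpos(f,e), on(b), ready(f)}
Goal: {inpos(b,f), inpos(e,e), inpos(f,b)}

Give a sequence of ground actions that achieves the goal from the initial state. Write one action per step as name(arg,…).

free(f,b); free(b,f); grab(f,e); swap(e,f)

1. free(f,b)  →  {holds(b,b), holds(b,f), holds(e,b), holds(e,e), holds(e,f), holds(f,b), holds(f,e), inpos(b,e), inpos(f,b), inpos(f,e), on(b), ready(b)}
2. free(b,f)  →  {holds(b,b), holds(b,f), holds(e,b), holds(e,e), holds(e,f), holds(f,b), holds(f,e), inpos(b,e), inpos(b,f), inpos(f,b), inpos(f,e), on(b), ready(f)}
3. grab(f,e)  →  {holds(b,b), holds(b,f), holds(e,b), holds(e,e), holds(e,f), holds(f,b), holds(f,e), inpos(b,e), inpos(b,f), inpos(e,f), inpos(f,b), inpos(f,e), on(b), ready(f)}
4. swap(e,f)  →  {holds(b,b), holds(b,f), holds(e,b), holds(e,e), holds(e,f), holds(f,b), inpos(b,e), inpos(b,f), inpos(e,e), inpos(e,f), inpos(f,b), inpos(f,e), on(b), on(f), ready(f)}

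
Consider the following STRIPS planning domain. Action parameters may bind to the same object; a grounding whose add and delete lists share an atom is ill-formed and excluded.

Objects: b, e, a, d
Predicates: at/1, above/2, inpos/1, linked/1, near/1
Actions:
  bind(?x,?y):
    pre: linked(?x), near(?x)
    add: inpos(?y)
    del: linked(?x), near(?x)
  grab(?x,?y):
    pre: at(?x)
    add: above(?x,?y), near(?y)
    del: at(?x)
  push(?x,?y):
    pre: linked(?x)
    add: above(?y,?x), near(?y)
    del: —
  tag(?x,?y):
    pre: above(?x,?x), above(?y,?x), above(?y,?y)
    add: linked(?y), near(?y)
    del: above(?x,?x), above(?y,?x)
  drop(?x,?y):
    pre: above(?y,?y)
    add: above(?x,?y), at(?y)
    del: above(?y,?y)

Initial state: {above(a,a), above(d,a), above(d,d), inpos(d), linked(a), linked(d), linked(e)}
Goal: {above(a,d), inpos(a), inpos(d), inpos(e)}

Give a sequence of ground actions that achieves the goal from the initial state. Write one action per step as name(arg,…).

1. push(e,e)  →  {above(a,a), above(d,a), above(d,d), above(e,e), inpos(d), linked(a), linked(d), linked(e), near(e)}
2. bind(e,e)  →  {above(a,a), above(d,a), above(d,d), above(e,e), inpos(d), inpos(e), linked(a), linked(d)}
3. push(d,a)  →  {above(a,a), above(a,d), above(d,a), above(d,d), above(e,e), inpos(d), inpos(e), linked(a), linked(d), near(a)}
4. bind(a,a)  →  {above(a,a), above(a,d), above(d,a), above(d,d), above(e,e), inpos(a), inpos(d), inpos(e), linked(d)}

push(e,e); bind(e,e); push(d,a); bind(a,a)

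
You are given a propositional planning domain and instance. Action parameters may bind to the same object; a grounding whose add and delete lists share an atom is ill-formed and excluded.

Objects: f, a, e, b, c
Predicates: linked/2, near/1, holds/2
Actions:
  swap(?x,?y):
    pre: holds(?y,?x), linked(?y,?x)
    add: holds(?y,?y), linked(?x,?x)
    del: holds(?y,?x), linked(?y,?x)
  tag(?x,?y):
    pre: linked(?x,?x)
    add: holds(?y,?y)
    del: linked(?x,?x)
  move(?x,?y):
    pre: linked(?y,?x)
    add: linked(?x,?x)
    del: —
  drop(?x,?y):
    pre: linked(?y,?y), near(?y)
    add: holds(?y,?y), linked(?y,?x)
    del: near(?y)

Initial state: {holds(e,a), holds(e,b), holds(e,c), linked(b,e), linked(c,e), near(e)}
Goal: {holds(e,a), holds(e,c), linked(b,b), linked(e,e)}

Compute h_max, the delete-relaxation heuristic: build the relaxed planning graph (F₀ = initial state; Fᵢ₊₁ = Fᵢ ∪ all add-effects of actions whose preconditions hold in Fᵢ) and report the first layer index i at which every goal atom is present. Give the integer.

F0 = init (6 atoms)
F1 = F0 ∪ {linked(e,e)}  (7 atoms)
F2 = F1 ∪ {holds(a,a), holds(b,b), holds(c,c), holds(e,e), holds(f,f), linked(e,a), linked(e,b), linked(e,c), linked(e,f)}  (16 atoms)
F3 = F2 ∪ {linked(a,a), linked(b,b), linked(c,c), linked(f,f)}  (20 atoms)
goal ⊆ F3  ⇒  h_max = 3

3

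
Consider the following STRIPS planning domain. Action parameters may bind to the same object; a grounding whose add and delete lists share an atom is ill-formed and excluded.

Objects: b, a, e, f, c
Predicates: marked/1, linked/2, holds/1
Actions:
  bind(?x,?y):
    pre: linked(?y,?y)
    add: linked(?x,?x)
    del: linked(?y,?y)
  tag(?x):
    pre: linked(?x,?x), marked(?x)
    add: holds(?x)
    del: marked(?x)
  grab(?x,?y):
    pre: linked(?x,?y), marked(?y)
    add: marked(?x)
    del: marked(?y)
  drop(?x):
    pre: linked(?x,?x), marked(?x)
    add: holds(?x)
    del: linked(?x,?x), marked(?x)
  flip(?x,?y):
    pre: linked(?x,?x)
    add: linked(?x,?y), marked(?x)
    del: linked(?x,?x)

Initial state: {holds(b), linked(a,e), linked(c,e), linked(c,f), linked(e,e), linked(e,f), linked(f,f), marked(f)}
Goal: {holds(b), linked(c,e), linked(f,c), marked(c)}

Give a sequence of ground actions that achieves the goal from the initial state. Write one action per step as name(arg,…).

grab(c,f); flip(f,c)

1. grab(c,f)  →  {holds(b), linked(a,e), linked(c,e), linked(c,f), linked(e,e), linked(e,f), linked(f,f), marked(c)}
2. flip(f,c)  →  {holds(b), linked(a,e), linked(c,e), linked(c,f), linked(e,e), linked(e,f), linked(f,c), marked(c), marked(f)}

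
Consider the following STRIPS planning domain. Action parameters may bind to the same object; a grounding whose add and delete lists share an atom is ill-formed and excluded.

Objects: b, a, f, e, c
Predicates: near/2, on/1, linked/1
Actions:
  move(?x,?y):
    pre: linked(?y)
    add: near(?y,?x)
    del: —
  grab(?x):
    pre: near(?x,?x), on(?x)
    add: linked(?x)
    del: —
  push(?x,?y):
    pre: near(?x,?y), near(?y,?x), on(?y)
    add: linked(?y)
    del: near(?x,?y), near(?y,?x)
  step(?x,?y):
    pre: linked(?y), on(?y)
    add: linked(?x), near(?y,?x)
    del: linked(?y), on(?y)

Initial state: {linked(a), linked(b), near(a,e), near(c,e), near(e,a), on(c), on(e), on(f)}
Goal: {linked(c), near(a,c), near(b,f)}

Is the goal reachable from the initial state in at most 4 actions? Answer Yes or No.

Yes

1. move(f,b)  →  {linked(a), linked(b), near(a,e), near(b,f), near(c,e), near(e,a), on(c), on(e), on(f)}
2. move(c,a)  →  {linked(a), linked(b), near(a,c), near(a,e), near(b,f), near(c,e), near(e,a), on(c), on(e), on(f)}
3. push(a,e)  →  {linked(a), linked(b), linked(e), near(a,c), near(b,f), near(c,e), on(c), on(e), on(f)}
4. step(c,e)  →  {linked(a), linked(b), linked(c), near(a,c), near(b,f), near(c,e), near(e,c), on(c), on(f)}
optimal plan length = 4; 4 ≤ 4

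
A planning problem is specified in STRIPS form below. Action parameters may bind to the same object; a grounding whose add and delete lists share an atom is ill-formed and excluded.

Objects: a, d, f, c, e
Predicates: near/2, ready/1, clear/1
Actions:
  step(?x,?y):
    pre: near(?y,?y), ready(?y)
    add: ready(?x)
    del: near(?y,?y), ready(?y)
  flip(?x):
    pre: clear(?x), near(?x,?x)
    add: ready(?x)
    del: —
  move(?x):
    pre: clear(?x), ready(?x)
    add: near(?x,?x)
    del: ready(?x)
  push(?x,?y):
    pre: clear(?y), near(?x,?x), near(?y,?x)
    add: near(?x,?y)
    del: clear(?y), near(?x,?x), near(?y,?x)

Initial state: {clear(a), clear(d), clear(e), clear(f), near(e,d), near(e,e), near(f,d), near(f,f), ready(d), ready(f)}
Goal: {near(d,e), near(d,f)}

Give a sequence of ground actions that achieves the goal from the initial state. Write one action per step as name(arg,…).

1. move(d)  →  {clear(a), clear(d), clear(e), clear(f), near(d,d), near(e,d), near(e,e), near(f,d), near(f,f), ready(f)}
2. step(d,f)  →  {clear(a), clear(d), clear(e), clear(f), near(d,d), near(e,d), near(e,e), near(f,d), ready(d)}
3. push(d,f)  →  {clear(a), clear(d), clear(e), near(d,f), near(e,d), near(e,e), ready(d)}
4. move(d)  →  {clear(a), clear(d), clear(e), near(d,d), near(d,f), near(e,d), near(e,e)}
5. push(d,e)  →  {clear(a), clear(d), near(d,e), near(d,f), near(e,e)}

move(d); step(d,f); push(d,f); move(d); push(d,e)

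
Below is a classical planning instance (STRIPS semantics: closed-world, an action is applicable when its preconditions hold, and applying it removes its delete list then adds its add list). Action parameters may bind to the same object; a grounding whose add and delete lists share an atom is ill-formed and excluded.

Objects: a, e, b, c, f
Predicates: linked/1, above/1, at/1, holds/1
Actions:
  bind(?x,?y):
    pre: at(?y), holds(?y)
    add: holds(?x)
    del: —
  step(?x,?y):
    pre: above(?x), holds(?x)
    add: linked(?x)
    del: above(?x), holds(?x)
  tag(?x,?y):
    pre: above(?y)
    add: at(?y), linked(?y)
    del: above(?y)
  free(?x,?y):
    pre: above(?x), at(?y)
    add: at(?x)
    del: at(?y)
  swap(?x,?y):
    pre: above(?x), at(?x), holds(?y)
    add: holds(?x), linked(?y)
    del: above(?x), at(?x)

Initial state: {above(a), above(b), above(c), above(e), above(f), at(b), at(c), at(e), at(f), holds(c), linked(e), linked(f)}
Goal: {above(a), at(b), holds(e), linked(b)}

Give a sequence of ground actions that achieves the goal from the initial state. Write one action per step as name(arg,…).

bind(e,c); tag(a,b)

1. bind(e,c)  →  {above(a), above(b), above(c), above(e), above(f), at(b), at(c), at(e), at(f), holds(c), holds(e), linked(e), linked(f)}
2. tag(a,b)  →  {above(a), above(c), above(e), above(f), at(b), at(c), at(e), at(f), holds(c), holds(e), linked(b), linked(e), linked(f)}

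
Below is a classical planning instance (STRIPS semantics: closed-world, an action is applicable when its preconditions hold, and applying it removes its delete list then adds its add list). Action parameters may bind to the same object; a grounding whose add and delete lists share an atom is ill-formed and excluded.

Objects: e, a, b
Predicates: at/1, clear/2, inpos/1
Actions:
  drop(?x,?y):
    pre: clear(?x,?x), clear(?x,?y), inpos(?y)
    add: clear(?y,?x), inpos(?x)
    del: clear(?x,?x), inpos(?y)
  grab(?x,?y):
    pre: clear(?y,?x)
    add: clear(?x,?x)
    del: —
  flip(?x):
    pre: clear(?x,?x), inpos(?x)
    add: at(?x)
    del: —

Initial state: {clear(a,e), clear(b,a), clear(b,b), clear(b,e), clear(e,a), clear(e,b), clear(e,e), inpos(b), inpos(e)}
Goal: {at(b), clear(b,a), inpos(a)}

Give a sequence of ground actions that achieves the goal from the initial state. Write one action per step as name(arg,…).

1. grab(a,e)  →  {clear(a,a), clear(a,e), clear(b,a), clear(b,b), clear(b,e), clear(e,a), clear(e,b), clear(e,e), inpos(b), inpos(e)}
2. drop(a,e)  →  {clear(a,e), clear(b,a), clear(b,b), clear(b,e), clear(e,a), clear(e,b), clear(e,e), inpos(a), inpos(b)}
3. flip(b)  →  {at(b), clear(a,e), clear(b,a), clear(b,b), clear(b,e), clear(e,a), clear(e,b), clear(e,e), inpos(a), inpos(b)}

grab(a,e); drop(a,e); flip(b)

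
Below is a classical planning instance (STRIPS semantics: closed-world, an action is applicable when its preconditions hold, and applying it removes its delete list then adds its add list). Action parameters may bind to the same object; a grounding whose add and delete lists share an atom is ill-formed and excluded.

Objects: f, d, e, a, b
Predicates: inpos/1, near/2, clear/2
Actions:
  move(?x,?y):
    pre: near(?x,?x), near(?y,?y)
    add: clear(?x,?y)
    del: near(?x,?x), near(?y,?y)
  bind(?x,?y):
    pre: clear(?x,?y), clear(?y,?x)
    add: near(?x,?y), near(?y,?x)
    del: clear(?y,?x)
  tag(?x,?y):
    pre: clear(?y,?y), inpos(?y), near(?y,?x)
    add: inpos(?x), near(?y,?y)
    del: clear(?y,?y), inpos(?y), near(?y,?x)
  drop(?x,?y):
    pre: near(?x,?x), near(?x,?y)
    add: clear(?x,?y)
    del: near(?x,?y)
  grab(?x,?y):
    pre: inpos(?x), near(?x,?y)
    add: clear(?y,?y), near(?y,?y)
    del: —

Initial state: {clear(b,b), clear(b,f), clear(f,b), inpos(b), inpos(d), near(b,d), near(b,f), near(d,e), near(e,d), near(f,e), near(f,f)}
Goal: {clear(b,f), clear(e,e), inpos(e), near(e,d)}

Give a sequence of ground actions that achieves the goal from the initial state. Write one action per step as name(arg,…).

grab(d,e); grab(b,d); tag(e,d)

1. grab(d,e)  →  {clear(b,b), clear(b,f), clear(e,e), clear(f,b), inpos(b), inpos(d), near(b,d), near(b,f), near(d,e), near(e,d), near(e,e), near(f,e), near(f,f)}
2. grab(b,d)  →  {clear(b,b), clear(b,f), clear(d,d), clear(e,e), clear(f,b), inpos(b), inpos(d), near(b,d), near(b,f), near(d,d), near(d,e), near(e,d), near(e,e), near(f,e), near(f,f)}
3. tag(e,d)  →  {clear(b,b), clear(b,f), clear(e,e), clear(f,b), inpos(b), inpos(e), near(b,d), near(b,f), near(d,d), near(e,d), near(e,e), near(f,e), near(f,f)}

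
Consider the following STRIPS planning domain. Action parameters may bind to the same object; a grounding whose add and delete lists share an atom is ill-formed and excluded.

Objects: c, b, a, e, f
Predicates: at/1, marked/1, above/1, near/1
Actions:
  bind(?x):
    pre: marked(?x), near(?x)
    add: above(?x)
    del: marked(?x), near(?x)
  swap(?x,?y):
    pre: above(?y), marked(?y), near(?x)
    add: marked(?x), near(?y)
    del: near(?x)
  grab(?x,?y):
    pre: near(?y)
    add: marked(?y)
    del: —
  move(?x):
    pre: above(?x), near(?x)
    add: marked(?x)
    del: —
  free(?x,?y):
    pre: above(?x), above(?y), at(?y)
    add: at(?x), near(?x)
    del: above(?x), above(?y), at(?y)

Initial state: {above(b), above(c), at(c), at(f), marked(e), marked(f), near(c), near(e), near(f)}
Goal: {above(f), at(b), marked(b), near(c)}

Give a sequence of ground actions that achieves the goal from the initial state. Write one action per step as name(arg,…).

1. bind(f)  →  {above(b), above(c), above(f), at(c), at(f), marked(e), near(c), near(e)}
2. free(b,c)  →  {above(f), at(b), at(f), marked(e), near(b), near(c), near(e)}
3. grab(c,b)  →  {above(f), at(b), at(f), marked(b), marked(e), near(b), near(c), near(e)}

bind(f); free(b,c); grab(c,b)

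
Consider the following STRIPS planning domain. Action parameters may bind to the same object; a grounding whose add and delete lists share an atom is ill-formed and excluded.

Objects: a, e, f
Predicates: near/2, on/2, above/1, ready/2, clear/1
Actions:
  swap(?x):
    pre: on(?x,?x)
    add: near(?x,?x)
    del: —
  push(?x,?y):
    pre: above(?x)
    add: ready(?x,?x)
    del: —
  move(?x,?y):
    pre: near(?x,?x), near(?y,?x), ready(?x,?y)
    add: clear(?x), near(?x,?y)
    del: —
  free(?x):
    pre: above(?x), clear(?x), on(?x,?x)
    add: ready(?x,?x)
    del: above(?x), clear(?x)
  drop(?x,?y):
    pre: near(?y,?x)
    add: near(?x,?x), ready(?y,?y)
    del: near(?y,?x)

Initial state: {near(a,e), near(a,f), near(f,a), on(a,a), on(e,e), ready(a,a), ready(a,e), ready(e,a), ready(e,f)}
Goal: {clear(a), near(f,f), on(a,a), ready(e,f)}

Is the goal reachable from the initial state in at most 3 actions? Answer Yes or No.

1. swap(a)  →  {near(a,a), near(a,e), near(a,f), near(f,a), on(a,a), on(e,e), ready(a,a), ready(a,e), ready(e,a), ready(e,f)}
2. move(a,a)  →  {clear(a), near(a,a), near(a,e), near(a,f), near(f,a), on(a,a), on(e,e), ready(a,a), ready(a,e), ready(e,a), ready(e,f)}
3. drop(f,a)  →  {clear(a), near(a,a), near(a,e), near(f,a), near(f,f), on(a,a), on(e,e), ready(a,a), ready(a,e), ready(e,a), ready(e,f)}
optimal plan length = 3; 3 ≤ 3

Yes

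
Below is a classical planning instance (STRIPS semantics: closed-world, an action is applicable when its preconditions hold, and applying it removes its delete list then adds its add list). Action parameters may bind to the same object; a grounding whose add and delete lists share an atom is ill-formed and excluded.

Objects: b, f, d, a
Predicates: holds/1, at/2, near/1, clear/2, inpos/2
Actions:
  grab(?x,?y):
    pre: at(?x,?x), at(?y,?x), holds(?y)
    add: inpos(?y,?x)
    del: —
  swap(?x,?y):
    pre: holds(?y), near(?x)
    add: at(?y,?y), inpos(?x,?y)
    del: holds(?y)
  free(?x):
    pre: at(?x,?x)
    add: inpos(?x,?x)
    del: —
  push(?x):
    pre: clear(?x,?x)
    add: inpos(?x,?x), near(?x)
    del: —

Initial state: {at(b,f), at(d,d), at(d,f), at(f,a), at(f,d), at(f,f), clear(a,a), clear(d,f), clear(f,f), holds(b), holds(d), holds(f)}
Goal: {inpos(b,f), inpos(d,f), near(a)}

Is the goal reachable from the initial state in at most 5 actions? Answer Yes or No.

Yes

1. grab(f,b)  →  {at(b,f), at(d,d), at(d,f), at(f,a), at(f,d), at(f,f), clear(a,a), clear(d,f), clear(f,f), holds(b), holds(d), holds(f), inpos(b,f)}
2. grab(f,d)  →  {at(b,f), at(d,d), at(d,f), at(f,a), at(f,d), at(f,f), clear(a,a), clear(d,f), clear(f,f), holds(b), holds(d), holds(f), inpos(b,f), inpos(d,f)}
3. push(a)  →  {at(b,f), at(d,d), at(d,f), at(f,a), at(f,d), at(f,f), clear(a,a), clear(d,f), clear(f,f), holds(b), holds(d), holds(f), inpos(a,a), inpos(b,f), inpos(d,f), near(a)}
optimal plan length = 3; 3 ≤ 5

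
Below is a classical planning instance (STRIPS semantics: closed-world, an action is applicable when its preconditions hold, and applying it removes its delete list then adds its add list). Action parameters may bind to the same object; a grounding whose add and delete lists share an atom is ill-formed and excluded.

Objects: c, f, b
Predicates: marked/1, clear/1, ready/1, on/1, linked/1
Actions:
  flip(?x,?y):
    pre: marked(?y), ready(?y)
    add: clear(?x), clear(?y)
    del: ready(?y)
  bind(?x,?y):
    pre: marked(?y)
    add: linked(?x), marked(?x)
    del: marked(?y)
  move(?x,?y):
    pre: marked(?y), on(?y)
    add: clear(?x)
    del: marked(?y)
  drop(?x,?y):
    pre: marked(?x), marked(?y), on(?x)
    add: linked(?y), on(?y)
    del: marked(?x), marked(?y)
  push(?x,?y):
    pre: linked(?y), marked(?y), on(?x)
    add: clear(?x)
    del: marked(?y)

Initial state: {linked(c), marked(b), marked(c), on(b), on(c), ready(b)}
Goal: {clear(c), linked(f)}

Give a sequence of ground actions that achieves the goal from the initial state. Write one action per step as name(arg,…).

flip(c,b); bind(f,c)

1. flip(c,b)  →  {clear(b), clear(c), linked(c), marked(b), marked(c), on(b), on(c)}
2. bind(f,c)  →  {clear(b), clear(c), linked(c), linked(f), marked(b), marked(f), on(b), on(c)}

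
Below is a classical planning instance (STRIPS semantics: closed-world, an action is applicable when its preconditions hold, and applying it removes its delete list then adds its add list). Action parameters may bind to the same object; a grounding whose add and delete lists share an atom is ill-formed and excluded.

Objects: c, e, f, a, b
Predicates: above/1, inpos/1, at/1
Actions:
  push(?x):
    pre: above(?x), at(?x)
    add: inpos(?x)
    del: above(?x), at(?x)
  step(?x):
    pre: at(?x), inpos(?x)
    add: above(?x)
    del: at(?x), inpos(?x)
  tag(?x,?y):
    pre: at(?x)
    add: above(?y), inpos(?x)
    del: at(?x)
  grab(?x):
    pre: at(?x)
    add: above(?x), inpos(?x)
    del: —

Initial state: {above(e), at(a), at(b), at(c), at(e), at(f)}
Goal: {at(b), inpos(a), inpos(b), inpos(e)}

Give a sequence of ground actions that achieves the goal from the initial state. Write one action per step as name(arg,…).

push(e); tag(a,c); grab(b)

1. push(e)  →  {at(a), at(b), at(c), at(f), inpos(e)}
2. tag(a,c)  →  {above(c), at(b), at(c), at(f), inpos(a), inpos(e)}
3. grab(b)  →  {above(b), above(c), at(b), at(c), at(f), inpos(a), inpos(b), inpos(e)}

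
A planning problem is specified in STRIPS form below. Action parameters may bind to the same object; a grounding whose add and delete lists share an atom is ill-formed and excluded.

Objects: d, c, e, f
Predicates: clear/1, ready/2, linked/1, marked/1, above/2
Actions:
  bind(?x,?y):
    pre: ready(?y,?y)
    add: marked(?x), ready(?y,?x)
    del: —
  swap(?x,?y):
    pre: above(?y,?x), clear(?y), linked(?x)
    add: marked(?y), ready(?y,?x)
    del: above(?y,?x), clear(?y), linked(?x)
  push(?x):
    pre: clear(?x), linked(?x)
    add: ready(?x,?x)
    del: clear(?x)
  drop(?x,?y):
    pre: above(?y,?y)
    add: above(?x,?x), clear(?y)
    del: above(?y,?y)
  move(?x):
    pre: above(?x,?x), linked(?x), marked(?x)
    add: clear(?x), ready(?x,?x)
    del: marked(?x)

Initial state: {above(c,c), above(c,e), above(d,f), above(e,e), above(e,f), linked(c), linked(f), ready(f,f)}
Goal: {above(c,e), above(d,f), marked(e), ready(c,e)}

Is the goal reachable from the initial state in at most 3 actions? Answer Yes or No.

1. bind(c,f)  →  {above(c,c), above(c,e), above(d,f), above(e,e), above(e,f), linked(c), linked(f), marked(c), ready(f,c), ready(f,f)}
2. move(c)  →  {above(c,c), above(c,e), above(d,f), above(e,e), above(e,f), clear(c), linked(c), linked(f), ready(c,c), ready(f,c), ready(f,f)}
3. bind(e,c)  →  {above(c,c), above(c,e), above(d,f), above(e,e), above(e,f), clear(c), linked(c), linked(f), marked(e), ready(c,c), ready(c,e), ready(f,c), ready(f,f)}
optimal plan length = 3; 3 ≤ 3

Yes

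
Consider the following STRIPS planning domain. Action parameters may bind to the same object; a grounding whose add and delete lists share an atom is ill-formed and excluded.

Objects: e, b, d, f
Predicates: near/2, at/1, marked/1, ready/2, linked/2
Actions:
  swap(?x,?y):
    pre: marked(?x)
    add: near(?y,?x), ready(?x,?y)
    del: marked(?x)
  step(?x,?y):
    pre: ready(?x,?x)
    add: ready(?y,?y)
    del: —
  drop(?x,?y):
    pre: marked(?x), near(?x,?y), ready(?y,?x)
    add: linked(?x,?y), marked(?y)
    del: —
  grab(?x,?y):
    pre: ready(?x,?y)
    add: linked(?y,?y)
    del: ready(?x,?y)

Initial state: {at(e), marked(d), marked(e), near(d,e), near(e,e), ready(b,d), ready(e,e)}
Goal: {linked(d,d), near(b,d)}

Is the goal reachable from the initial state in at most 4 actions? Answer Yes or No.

1. swap(d,b)  →  {at(e), marked(e), near(b,d), near(d,e), near(e,e), ready(b,d), ready(d,b), ready(e,e)}
2. grab(b,d)  →  {at(e), linked(d,d), marked(e), near(b,d), near(d,e), near(e,e), ready(d,b), ready(e,e)}
optimal plan length = 2; 2 ≤ 4

Yes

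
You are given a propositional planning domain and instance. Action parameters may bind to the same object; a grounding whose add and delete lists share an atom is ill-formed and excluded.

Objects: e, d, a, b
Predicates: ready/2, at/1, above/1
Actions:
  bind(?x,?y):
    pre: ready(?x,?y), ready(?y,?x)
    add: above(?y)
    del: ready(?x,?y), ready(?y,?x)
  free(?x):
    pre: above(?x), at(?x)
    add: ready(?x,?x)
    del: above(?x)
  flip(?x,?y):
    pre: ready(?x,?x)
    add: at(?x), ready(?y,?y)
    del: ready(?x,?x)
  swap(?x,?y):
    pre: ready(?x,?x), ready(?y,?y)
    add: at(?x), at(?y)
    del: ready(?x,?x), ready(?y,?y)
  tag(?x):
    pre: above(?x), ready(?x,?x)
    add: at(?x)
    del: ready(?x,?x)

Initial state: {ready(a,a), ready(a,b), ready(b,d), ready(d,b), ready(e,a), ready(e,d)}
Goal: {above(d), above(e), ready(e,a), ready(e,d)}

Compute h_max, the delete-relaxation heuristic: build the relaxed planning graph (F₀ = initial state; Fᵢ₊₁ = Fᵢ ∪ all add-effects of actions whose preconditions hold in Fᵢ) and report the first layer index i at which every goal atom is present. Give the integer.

2

F0 = init (6 atoms)
F1 = F0 ∪ {above(a), above(b), above(d), at(a), ready(b,b), ready(d,d), ready(e,e)}  (13 atoms)
F2 = F1 ∪ {above(e), at(b), at(d), at(e)}  (17 atoms)
goal ⊆ F2  ⇒  h_max = 2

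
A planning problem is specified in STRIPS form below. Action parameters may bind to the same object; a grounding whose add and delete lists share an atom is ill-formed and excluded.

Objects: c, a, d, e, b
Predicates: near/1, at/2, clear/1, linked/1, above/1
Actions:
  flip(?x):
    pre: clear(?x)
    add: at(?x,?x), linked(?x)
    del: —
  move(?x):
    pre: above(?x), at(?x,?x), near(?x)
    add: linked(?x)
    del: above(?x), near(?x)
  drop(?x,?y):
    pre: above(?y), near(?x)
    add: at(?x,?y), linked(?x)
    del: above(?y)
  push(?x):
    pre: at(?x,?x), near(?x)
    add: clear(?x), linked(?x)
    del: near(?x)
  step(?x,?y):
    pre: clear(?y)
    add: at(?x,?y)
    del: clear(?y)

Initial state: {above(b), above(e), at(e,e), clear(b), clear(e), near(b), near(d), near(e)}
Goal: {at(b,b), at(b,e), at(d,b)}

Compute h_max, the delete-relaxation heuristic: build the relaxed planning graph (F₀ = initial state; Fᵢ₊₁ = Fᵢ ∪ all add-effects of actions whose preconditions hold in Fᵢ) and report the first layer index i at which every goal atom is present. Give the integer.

1

F0 = init (8 atoms)
F1 = F0 ∪ {at(a,b), at(a,e), at(b,b), at(b,e), at(c,b), at(c,e), at(d,b), at(d,e), at(e,b), linked(b), linked(d), linked(e)}  (20 atoms)
goal ⊆ F1  ⇒  h_max = 1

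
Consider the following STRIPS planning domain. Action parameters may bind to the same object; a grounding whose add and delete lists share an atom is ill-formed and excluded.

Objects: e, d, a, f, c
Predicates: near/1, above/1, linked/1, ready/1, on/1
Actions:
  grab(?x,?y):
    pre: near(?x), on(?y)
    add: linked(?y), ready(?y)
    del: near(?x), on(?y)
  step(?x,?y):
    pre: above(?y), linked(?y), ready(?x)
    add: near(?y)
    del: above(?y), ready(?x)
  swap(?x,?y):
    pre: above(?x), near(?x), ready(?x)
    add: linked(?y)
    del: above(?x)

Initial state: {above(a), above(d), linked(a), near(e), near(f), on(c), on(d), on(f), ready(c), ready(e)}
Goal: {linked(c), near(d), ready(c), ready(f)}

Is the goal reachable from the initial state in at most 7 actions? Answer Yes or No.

1. grab(e,d)  →  {above(a), above(d), linked(a), linked(d), near(f), on(c), on(f), ready(c), ready(d), ready(e)}
2. grab(f,f)  →  {above(a), above(d), linked(a), linked(d), linked(f), on(c), ready(c), ready(d), ready(e), ready(f)}
3. step(e,d)  →  {above(a), linked(a), linked(d), linked(f), near(d), on(c), ready(c), ready(d), ready(f)}
4. step(d,a)  →  {linked(a), linked(d), linked(f), near(a), near(d), on(c), ready(c), ready(f)}
5. grab(a,c)  →  {linked(a), linked(c), linked(d), linked(f), near(d), ready(c), ready(f)}
optimal plan length = 5; 5 ≤ 7

Yes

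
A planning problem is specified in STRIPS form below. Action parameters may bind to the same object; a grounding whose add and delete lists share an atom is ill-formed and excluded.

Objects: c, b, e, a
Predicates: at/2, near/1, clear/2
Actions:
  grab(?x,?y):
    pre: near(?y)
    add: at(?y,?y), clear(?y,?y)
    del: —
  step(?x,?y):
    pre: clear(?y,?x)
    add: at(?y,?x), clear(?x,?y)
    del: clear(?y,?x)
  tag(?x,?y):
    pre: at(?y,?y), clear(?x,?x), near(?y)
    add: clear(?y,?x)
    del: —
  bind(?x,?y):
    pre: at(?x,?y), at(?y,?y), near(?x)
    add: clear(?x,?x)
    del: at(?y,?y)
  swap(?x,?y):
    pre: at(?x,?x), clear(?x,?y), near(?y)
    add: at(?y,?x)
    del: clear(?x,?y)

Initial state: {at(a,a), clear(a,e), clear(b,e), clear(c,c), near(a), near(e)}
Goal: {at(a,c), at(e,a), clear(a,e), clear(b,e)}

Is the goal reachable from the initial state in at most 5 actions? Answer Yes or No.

1. step(e,a)  →  {at(a,a), at(a,e), clear(b,e), clear(c,c), clear(e,a), near(a), near(e)}
2. step(a,e)  →  {at(a,a), at(a,e), at(e,a), clear(a,e), clear(b,e), clear(c,c), near(a), near(e)}
3. tag(c,a)  →  {at(a,a), at(a,e), at(e,a), clear(a,c), clear(a,e), clear(b,e), clear(c,c), near(a), near(e)}
4. step(c,a)  →  {at(a,a), at(a,c), at(a,e), at(e,a), clear(a,e), clear(b,e), clear(c,a), clear(c,c), near(a), near(e)}
optimal plan length = 4; 4 ≤ 5

Yes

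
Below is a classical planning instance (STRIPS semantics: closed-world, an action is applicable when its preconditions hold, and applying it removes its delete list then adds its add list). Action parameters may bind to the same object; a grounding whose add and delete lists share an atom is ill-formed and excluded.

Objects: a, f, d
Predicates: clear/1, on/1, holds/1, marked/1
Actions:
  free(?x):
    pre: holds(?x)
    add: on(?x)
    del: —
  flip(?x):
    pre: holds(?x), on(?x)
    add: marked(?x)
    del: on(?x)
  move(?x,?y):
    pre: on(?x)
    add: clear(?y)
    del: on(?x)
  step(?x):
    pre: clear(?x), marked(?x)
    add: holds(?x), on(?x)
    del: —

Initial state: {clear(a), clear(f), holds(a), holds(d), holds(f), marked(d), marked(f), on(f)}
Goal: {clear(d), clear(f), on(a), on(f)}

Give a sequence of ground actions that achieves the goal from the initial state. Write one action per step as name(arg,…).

1. free(a)  →  {clear(a), clear(f), holds(a), holds(d), holds(f), marked(d), marked(f), on(a), on(f)}
2. free(d)  →  {clear(a), clear(f), holds(a), holds(d), holds(f), marked(d), marked(f), on(a), on(d), on(f)}
3. move(d,d)  →  {clear(a), clear(d), clear(f), holds(a), holds(d), holds(f), marked(d), marked(f), on(a), on(f)}

free(a); free(d); move(d,d)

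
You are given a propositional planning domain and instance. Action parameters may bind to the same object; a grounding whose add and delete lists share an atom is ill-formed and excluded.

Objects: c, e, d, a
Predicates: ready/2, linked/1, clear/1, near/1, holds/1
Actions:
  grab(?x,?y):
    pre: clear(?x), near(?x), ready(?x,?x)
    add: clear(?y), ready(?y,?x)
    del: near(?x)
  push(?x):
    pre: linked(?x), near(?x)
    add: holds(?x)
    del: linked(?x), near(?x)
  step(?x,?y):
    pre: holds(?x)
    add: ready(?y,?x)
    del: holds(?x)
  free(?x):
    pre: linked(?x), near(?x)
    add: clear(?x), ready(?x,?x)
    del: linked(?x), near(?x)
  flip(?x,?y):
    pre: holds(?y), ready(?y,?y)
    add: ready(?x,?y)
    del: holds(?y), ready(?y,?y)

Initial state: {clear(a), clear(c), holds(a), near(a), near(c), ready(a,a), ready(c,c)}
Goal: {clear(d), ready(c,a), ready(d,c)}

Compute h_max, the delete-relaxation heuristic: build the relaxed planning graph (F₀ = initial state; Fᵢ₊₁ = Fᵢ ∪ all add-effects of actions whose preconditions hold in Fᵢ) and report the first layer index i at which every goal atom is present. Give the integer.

1

F0 = init (7 atoms)
F1 = F0 ∪ {clear(d), clear(e), ready(a,c), ready(c,a), ready(d,a), ready(d,c), ready(e,a), ready(e,c)}  (15 atoms)
goal ⊆ F1  ⇒  h_max = 1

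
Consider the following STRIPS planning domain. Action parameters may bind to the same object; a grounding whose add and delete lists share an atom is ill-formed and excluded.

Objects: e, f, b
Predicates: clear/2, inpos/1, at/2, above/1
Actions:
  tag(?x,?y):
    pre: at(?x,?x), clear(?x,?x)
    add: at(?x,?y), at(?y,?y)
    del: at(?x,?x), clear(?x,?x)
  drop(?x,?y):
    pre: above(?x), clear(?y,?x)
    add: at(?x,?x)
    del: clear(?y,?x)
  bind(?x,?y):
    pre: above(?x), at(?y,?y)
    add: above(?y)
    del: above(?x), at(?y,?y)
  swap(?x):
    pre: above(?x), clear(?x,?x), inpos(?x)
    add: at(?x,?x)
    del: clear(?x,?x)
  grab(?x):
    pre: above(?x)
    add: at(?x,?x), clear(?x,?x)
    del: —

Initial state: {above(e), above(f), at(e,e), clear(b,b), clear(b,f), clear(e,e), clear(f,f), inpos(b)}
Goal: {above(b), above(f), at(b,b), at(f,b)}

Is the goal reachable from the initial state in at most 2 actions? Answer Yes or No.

1. tag(e,f)  →  {above(e), above(f), at(e,f), at(f,f), clear(b,b), clear(b,f), clear(f,f), inpos(b)}
2. tag(f,b)  →  {above(e), above(f), at(b,b), at(e,f), at(f,b), clear(b,b), clear(b,f), inpos(b)}
3. bind(e,b)  →  {above(b), above(f), at(e,f), at(f,b), clear(b,b), clear(b,f), inpos(b)}
4. drop(b,b)  →  {above(b), above(f), at(b,b), at(e,f), at(f,b), clear(b,f), inpos(b)}
optimal plan length = 4; 4 > 2

No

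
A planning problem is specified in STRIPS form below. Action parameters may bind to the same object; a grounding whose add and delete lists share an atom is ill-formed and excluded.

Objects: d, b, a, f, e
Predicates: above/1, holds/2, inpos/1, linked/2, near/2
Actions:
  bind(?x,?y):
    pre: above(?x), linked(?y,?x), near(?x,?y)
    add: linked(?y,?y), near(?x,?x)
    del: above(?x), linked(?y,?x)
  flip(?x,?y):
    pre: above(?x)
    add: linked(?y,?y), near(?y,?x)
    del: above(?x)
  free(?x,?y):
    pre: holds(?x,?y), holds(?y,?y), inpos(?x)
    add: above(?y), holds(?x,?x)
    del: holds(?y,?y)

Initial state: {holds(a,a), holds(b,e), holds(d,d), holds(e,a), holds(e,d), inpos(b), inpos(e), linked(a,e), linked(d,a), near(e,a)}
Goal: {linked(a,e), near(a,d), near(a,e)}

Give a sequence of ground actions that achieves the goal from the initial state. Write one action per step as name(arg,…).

1. free(e,d)  →  {above(d), holds(a,a), holds(b,e), holds(e,a), holds(e,d), holds(e,e), inpos(b), inpos(e), linked(a,e), linked(d,a), near(e,a)}
2. flip(d,a)  →  {holds(a,a), holds(b,e), holds(e,a), holds(e,d), holds(e,e), inpos(b), inpos(e), linked(a,a), linked(a,e), linked(d,a), near(a,d), near(e,a)}
3. free(b,e)  →  {above(e), holds(a,a), holds(b,b), holds(b,e), holds(e,a), holds(e,d), inpos(b), inpos(e), linked(a,a), linked(a,e), linked(d,a), near(a,d), near(e,a)}
4. flip(e,a)  →  {holds(a,a), holds(b,b), holds(b,e), holds(e,a), holds(e,d), inpos(b), inpos(e), linked(a,a), linked(a,e), linked(d,a), near(a,d), near(a,e), near(e,a)}

free(e,d); flip(d,a); free(b,e); flip(e,a)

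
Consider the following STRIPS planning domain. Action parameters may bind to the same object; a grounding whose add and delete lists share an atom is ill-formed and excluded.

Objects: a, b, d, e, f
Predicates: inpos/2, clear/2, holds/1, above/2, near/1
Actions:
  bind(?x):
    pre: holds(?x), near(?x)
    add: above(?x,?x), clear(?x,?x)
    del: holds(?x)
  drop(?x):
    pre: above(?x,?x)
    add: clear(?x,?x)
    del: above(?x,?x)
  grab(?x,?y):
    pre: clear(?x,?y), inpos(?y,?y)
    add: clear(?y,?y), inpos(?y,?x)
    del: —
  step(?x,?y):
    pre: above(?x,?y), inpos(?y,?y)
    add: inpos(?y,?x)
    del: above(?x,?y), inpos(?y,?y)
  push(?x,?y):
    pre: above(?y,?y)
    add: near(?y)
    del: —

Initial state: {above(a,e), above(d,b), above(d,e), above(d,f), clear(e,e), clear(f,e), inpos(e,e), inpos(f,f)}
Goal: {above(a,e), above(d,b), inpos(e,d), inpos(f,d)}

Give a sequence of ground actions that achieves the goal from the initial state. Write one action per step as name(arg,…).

step(d,e); step(d,f)

1. step(d,e)  →  {above(a,e), above(d,b), above(d,f), clear(e,e), clear(f,e), inpos(e,d), inpos(f,f)}
2. step(d,f)  →  {above(a,e), above(d,b), clear(e,e), clear(f,e), inpos(e,d), inpos(f,d)}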